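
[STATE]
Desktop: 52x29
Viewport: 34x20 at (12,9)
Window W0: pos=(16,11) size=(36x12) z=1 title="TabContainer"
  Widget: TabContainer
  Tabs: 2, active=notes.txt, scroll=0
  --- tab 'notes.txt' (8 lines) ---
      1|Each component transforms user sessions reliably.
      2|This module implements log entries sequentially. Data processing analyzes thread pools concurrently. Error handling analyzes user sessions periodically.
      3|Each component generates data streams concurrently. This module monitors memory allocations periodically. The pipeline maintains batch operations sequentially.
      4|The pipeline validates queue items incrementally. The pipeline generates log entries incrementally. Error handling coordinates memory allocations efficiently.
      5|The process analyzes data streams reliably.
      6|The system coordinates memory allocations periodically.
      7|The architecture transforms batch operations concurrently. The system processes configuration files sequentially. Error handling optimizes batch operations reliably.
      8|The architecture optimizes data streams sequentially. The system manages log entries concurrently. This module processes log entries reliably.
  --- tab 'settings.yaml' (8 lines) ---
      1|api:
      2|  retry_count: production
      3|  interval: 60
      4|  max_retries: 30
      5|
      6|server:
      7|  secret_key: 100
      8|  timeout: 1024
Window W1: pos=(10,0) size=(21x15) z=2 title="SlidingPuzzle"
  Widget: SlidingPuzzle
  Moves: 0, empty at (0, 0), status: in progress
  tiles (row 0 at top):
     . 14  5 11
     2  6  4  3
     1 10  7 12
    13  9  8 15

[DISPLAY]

────┼────┼────┼───┃               
 13 │  9 │  8 │ 15┃               
────┴────┴────┴───┃━━━━━━━━━━━━━━━
oves: 0           ┃               
                  ┃───────────────
━━━━━━━━━━━━━━━━━━┛ettings.yaml   
    ┃─────────────────────────────
    ┃Each component transforms use
    ┃This module implements log en
    ┃Each component generates data
    ┃The pipeline validates queue 
    ┃The process analyzes data str
    ┃The system coordinates memory
    ┗━━━━━━━━━━━━━━━━━━━━━━━━━━━━━
                                  
                                  
                                  
                                  
                                  
                                  


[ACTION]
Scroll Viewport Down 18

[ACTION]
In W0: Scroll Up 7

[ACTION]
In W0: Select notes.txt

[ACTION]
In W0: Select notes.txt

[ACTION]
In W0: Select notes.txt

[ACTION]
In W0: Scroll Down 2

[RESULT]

────┼────┼────┼───┃               
 13 │  9 │  8 │ 15┃               
────┴────┴────┴───┃━━━━━━━━━━━━━━━
oves: 0           ┃               
                  ┃───────────────
━━━━━━━━━━━━━━━━━━┛ettings.yaml   
    ┃─────────────────────────────
    ┃Each component generates data
    ┃The pipeline validates queue 
    ┃The process analyzes data str
    ┃The system coordinates memory
    ┃The architecture transforms b
    ┃The architecture optimizes da
    ┗━━━━━━━━━━━━━━━━━━━━━━━━━━━━━
                                  
                                  
                                  
                                  
                                  
                                  


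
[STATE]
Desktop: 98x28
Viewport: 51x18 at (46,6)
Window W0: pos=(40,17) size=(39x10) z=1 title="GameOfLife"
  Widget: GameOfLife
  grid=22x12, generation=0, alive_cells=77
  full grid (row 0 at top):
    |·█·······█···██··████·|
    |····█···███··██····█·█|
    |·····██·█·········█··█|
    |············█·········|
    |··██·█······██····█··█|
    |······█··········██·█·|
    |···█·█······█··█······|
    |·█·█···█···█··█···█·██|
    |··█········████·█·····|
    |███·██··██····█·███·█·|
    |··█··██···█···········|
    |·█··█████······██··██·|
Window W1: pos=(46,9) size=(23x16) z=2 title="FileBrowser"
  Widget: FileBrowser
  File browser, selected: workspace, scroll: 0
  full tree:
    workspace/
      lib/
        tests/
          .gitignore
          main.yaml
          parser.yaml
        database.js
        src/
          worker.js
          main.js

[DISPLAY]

                                                   
                                                   
                                                   
┏━━━━━━━━━━━━━━━━━━━━━┓                            
┃ FileBrowser         ┃                            
┠─────────────────────┨                            
┃> [-] workspace/     ┃                            
┃    [+] lib/         ┃                            
┃                     ┃                            
┃                     ┃                            
┃                     ┃                            
┃                     ┃━━━━━━━━━┓                  
┃                     ┃         ┃                  
┃                     ┃─────────┨                  
┃                     ┃         ┃                  
┃                     ┃         ┃                  
┃                     ┃         ┃                  
┃                     ┃         ┃                  


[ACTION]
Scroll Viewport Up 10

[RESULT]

                                                   
                                                   
                                                   
                                                   
                                                   
                                                   
                                                   
                                                   
                                                   
┏━━━━━━━━━━━━━━━━━━━━━┓                            
┃ FileBrowser         ┃                            
┠─────────────────────┨                            
┃> [-] workspace/     ┃                            
┃    [+] lib/         ┃                            
┃                     ┃                            
┃                     ┃                            
┃                     ┃                            
┃                     ┃━━━━━━━━━┓                  


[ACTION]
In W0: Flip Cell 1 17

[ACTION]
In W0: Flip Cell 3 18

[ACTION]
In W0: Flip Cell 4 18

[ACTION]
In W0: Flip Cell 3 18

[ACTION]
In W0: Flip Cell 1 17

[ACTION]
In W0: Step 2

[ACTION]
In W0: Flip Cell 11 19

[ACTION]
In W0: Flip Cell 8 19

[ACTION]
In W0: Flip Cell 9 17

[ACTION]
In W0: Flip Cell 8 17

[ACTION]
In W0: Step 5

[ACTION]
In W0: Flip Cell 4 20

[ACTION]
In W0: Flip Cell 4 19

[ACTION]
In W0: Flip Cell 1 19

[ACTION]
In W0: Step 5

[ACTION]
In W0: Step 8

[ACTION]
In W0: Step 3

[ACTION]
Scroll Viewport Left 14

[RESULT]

                                                   
                                                   
                                                   
                                                   
                                                   
                                                   
                                                   
                                                   
                                                   
              ┏━━━━━━━━━━━━━━━━━━━━━┓              
              ┃ FileBrowser         ┃              
              ┠─────────────────────┨              
              ┃> [-] workspace/     ┃              
              ┃    [+] lib/         ┃              
              ┃                     ┃              
              ┃                     ┃              
              ┃                     ┃              
        ┏━━━━━┃                     ┃━━━━━━━━━┓    


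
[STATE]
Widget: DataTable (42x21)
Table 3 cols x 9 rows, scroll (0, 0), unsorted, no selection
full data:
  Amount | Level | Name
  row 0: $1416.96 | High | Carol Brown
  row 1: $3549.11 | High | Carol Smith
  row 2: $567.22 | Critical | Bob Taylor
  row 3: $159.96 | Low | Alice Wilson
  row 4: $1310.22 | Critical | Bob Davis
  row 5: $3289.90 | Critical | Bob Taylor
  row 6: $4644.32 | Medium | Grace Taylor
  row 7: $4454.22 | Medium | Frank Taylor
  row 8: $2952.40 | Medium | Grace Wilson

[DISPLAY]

Amount  │Level   │Name                    
────────┼────────┼────────────            
$1416.96│High    │Carol Brown             
$3549.11│High    │Carol Smith             
$567.22 │Critical│Bob Taylor              
$159.96 │Low     │Alice Wilson            
$1310.22│Critical│Bob Davis               
$3289.90│Critical│Bob Taylor              
$4644.32│Medium  │Grace Taylor            
$4454.22│Medium  │Frank Taylor            
$2952.40│Medium  │Grace Wilson            
                                          
                                          
                                          
                                          
                                          
                                          
                                          
                                          
                                          
                                          


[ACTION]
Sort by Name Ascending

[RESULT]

Amount  │Level   │Name       ▲            
────────┼────────┼────────────            
$159.96 │Low     │Alice Wilson            
$1310.22│Critical│Bob Davis               
$567.22 │Critical│Bob Taylor              
$3289.90│Critical│Bob Taylor              
$1416.96│High    │Carol Brown             
$3549.11│High    │Carol Smith             
$4454.22│Medium  │Frank Taylor            
$4644.32│Medium  │Grace Taylor            
$2952.40│Medium  │Grace Wilson            
                                          
                                          
                                          
                                          
                                          
                                          
                                          
                                          
                                          
                                          


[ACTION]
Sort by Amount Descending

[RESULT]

Amount ▼│Level   │Name                    
────────┼────────┼────────────            
$4644.32│Medium  │Grace Taylor            
$4454.22│Medium  │Frank Taylor            
$3549.11│High    │Carol Smith             
$3289.90│Critical│Bob Taylor              
$2952.40│Medium  │Grace Wilson            
$1416.96│High    │Carol Brown             
$1310.22│Critical│Bob Davis               
$567.22 │Critical│Bob Taylor              
$159.96 │Low     │Alice Wilson            
                                          
                                          
                                          
                                          
                                          
                                          
                                          
                                          
                                          
                                          


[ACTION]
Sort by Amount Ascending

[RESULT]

Amount ▲│Level   │Name                    
────────┼────────┼────────────            
$159.96 │Low     │Alice Wilson            
$567.22 │Critical│Bob Taylor              
$1310.22│Critical│Bob Davis               
$1416.96│High    │Carol Brown             
$2952.40│Medium  │Grace Wilson            
$3289.90│Critical│Bob Taylor              
$3549.11│High    │Carol Smith             
$4454.22│Medium  │Frank Taylor            
$4644.32│Medium  │Grace Taylor            
                                          
                                          
                                          
                                          
                                          
                                          
                                          
                                          
                                          
                                          


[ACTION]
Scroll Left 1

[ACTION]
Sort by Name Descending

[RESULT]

Amount  │Level   │Name       ▼            
────────┼────────┼────────────            
$2952.40│Medium  │Grace Wilson            
$4644.32│Medium  │Grace Taylor            
$4454.22│Medium  │Frank Taylor            
$3549.11│High    │Carol Smith             
$1416.96│High    │Carol Brown             
$567.22 │Critical│Bob Taylor              
$3289.90│Critical│Bob Taylor              
$1310.22│Critical│Bob Davis               
$159.96 │Low     │Alice Wilson            
                                          
                                          
                                          
                                          
                                          
                                          
                                          
                                          
                                          
                                          


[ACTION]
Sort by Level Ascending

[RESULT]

Amount  │Level  ▲│Name                    
────────┼────────┼────────────            
$567.22 │Critical│Bob Taylor              
$3289.90│Critical│Bob Taylor              
$1310.22│Critical│Bob Davis               
$3549.11│High    │Carol Smith             
$1416.96│High    │Carol Brown             
$159.96 │Low     │Alice Wilson            
$2952.40│Medium  │Grace Wilson            
$4644.32│Medium  │Grace Taylor            
$4454.22│Medium  │Frank Taylor            
                                          
                                          
                                          
                                          
                                          
                                          
                                          
                                          
                                          
                                          


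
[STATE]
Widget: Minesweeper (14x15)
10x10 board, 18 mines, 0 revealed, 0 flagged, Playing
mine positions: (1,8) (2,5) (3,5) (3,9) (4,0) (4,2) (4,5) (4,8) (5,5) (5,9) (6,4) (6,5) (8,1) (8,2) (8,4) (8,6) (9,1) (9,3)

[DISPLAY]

■■■■■■■■■■    
■■■■■■■■■■    
■■■■■■■■■■    
■■■■■■■■■■    
■■■■■■■■■■    
■■■■■■■■■■    
■■■■■■■■■■    
■■■■■■■■■■    
■■■■■■■■■■    
■■■■■■■■■■    
              
              
              
              
              


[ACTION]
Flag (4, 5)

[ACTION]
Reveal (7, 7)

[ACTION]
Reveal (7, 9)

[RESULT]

■■■■■■■■■■    
■■■■■■■■■■    
■■■■■■■■■■    
■■■■■■■■■■    
■■■■■⚑■■■■    
■■■■■■312■    
■■■■■■2 11    
■■■■■■21      
■■■■■■■1      
■■■■■■■1      
              
              
              
              
              


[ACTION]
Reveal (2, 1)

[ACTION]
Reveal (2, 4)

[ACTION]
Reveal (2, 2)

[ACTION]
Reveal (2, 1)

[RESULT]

       1■■    
    1111■■    
    2■■■■■    
12113■■■■■    
■■■■■⚑■■■■    
■■■■■■312■    
■■■■■■2 11    
■■■■■■21      
■■■■■■■1      
■■■■■■■1      
              
              
              
              
              


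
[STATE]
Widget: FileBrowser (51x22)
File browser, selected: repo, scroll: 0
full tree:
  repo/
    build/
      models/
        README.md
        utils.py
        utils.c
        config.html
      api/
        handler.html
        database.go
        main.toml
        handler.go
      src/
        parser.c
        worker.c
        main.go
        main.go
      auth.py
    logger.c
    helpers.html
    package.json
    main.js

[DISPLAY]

> [-] repo/                                        
    [+] build/                                     
    logger.c                                       
    helpers.html                                   
    package.json                                   
    main.js                                        
                                                   
                                                   
                                                   
                                                   
                                                   
                                                   
                                                   
                                                   
                                                   
                                                   
                                                   
                                                   
                                                   
                                                   
                                                   
                                                   


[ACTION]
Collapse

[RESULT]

> [+] repo/                                        
                                                   
                                                   
                                                   
                                                   
                                                   
                                                   
                                                   
                                                   
                                                   
                                                   
                                                   
                                                   
                                                   
                                                   
                                                   
                                                   
                                                   
                                                   
                                                   
                                                   
                                                   


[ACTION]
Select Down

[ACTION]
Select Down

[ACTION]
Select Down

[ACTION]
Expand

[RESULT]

> [-] repo/                                        
    [+] build/                                     
    logger.c                                       
    helpers.html                                   
    package.json                                   
    main.js                                        
                                                   
                                                   
                                                   
                                                   
                                                   
                                                   
                                                   
                                                   
                                                   
                                                   
                                                   
                                                   
                                                   
                                                   
                                                   
                                                   


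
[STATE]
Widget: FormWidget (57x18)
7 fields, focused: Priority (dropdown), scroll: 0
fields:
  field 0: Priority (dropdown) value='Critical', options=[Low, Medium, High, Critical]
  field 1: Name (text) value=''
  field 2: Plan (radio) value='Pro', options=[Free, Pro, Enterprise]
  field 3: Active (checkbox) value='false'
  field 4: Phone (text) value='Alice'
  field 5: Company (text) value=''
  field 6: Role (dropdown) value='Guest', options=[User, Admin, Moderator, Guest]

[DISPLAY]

> Priority:   [Critical                                ▼]
  Name:       [                                         ]
  Plan:       ( ) Free  (●) Pro  ( ) Enterprise          
  Active:     [ ]                                        
  Phone:      [Alice                                    ]
  Company:    [                                         ]
  Role:       [Guest                                   ▼]
                                                         
                                                         
                                                         
                                                         
                                                         
                                                         
                                                         
                                                         
                                                         
                                                         
                                                         


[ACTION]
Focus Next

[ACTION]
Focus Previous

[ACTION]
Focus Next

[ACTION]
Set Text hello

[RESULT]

  Priority:   [Critical                                ▼]
> Name:       [hello                                    ]
  Plan:       ( ) Free  (●) Pro  ( ) Enterprise          
  Active:     [ ]                                        
  Phone:      [Alice                                    ]
  Company:    [                                         ]
  Role:       [Guest                                   ▼]
                                                         
                                                         
                                                         
                                                         
                                                         
                                                         
                                                         
                                                         
                                                         
                                                         
                                                         


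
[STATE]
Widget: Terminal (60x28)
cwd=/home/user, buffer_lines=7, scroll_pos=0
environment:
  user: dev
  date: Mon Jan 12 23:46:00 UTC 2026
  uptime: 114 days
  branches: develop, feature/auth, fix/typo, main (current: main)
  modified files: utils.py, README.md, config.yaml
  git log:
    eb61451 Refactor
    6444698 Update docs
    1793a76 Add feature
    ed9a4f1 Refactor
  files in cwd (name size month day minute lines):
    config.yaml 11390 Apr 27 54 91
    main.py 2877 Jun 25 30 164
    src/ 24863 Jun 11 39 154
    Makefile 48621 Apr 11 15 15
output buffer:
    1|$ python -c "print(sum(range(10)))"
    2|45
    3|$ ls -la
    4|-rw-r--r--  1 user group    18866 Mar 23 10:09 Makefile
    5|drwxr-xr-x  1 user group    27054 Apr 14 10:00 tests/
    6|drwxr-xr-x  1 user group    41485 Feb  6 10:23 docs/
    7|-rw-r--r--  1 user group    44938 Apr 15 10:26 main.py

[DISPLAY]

$ python -c "print(sum(range(10)))"                         
45                                                          
$ ls -la                                                    
-rw-r--r--  1 user group    18866 Mar 23 10:09 Makefile     
drwxr-xr-x  1 user group    27054 Apr 14 10:00 tests/       
drwxr-xr-x  1 user group    41485 Feb  6 10:23 docs/        
-rw-r--r--  1 user group    44938 Apr 15 10:26 main.py      
$ █                                                         
                                                            
                                                            
                                                            
                                                            
                                                            
                                                            
                                                            
                                                            
                                                            
                                                            
                                                            
                                                            
                                                            
                                                            
                                                            
                                                            
                                                            
                                                            
                                                            
                                                            


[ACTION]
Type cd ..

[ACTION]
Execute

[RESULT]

$ python -c "print(sum(range(10)))"                         
45                                                          
$ ls -la                                                    
-rw-r--r--  1 user group    18866 Mar 23 10:09 Makefile     
drwxr-xr-x  1 user group    27054 Apr 14 10:00 tests/       
drwxr-xr-x  1 user group    41485 Feb  6 10:23 docs/        
-rw-r--r--  1 user group    44938 Apr 15 10:26 main.py      
$ cd ..                                                     
                                                            
$ █                                                         
                                                            
                                                            
                                                            
                                                            
                                                            
                                                            
                                                            
                                                            
                                                            
                                                            
                                                            
                                                            
                                                            
                                                            
                                                            
                                                            
                                                            
                                                            


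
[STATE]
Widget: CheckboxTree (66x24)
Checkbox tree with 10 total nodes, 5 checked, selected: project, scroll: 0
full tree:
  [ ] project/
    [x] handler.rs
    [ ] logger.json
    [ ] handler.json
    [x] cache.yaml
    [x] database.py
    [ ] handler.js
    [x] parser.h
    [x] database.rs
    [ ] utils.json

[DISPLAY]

>[-] project/                                                     
   [x] handler.rs                                                 
   [ ] logger.json                                                
   [ ] handler.json                                               
   [x] cache.yaml                                                 
   [x] database.py                                                
   [ ] handler.js                                                 
   [x] parser.h                                                   
   [x] database.rs                                                
   [ ] utils.json                                                 
                                                                  
                                                                  
                                                                  
                                                                  
                                                                  
                                                                  
                                                                  
                                                                  
                                                                  
                                                                  
                                                                  
                                                                  
                                                                  
                                                                  


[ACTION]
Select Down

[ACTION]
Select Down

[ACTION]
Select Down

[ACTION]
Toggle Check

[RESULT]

 [-] project/                                                     
   [x] handler.rs                                                 
   [ ] logger.json                                                
>  [x] handler.json                                               
   [x] cache.yaml                                                 
   [x] database.py                                                
   [ ] handler.js                                                 
   [x] parser.h                                                   
   [x] database.rs                                                
   [ ] utils.json                                                 
                                                                  
                                                                  
                                                                  
                                                                  
                                                                  
                                                                  
                                                                  
                                                                  
                                                                  
                                                                  
                                                                  
                                                                  
                                                                  
                                                                  


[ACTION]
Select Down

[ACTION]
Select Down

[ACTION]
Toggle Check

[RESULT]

 [-] project/                                                     
   [x] handler.rs                                                 
   [ ] logger.json                                                
   [x] handler.json                                               
   [x] cache.yaml                                                 
>  [ ] database.py                                                
   [ ] handler.js                                                 
   [x] parser.h                                                   
   [x] database.rs                                                
   [ ] utils.json                                                 
                                                                  
                                                                  
                                                                  
                                                                  
                                                                  
                                                                  
                                                                  
                                                                  
                                                                  
                                                                  
                                                                  
                                                                  
                                                                  
                                                                  


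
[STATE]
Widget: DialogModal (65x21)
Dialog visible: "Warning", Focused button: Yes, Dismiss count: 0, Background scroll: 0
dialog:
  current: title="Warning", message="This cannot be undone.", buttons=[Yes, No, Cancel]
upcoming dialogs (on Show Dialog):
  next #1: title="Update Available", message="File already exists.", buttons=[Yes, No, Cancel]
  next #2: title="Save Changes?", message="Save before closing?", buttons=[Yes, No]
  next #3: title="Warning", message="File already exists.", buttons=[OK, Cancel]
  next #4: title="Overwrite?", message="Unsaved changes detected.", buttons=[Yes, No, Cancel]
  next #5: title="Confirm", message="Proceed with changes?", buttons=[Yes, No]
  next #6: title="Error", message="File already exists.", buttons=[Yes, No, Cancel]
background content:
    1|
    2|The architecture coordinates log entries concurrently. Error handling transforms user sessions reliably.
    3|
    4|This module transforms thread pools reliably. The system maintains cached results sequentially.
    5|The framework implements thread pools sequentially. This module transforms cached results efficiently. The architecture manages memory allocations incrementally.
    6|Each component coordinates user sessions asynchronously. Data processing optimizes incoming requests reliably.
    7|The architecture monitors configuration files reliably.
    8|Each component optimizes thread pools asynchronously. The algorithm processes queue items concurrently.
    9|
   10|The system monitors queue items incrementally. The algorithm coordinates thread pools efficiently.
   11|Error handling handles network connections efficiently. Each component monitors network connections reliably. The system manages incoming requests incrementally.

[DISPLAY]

                                                                 
The architecture coordinates log entries concurrently. Error hand
                                                                 
This module transforms thread pools reliably. The system maintain
The framework implements thread pools sequentially. This module t
Each component coordinates user sessions asynchronously. Data pro
The architecture monitors configuration files reliably.          
Each component optimizes thread pools asynchronously. The algorit
                   ┌────────────────────────┐                    
The system monitors│        Warning         │. The algorithm coor
Error handling hand│ This cannot be undone. │ficiently. Each comp
                   │  [Yes]  No   Cancel    │                    
                   └────────────────────────┘                    
                                                                 
                                                                 
                                                                 
                                                                 
                                                                 
                                                                 
                                                                 
                                                                 


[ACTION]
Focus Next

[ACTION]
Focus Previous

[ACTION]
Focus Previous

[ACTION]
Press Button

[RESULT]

                                                                 
The architecture coordinates log entries concurrently. Error hand
                                                                 
This module transforms thread pools reliably. The system maintain
The framework implements thread pools sequentially. This module t
Each component coordinates user sessions asynchronously. Data pro
The architecture monitors configuration files reliably.          
Each component optimizes thread pools asynchronously. The algorit
                                                                 
The system monitors queue items incrementally. The algorithm coor
Error handling handles network connections efficiently. Each comp
                                                                 
                                                                 
                                                                 
                                                                 
                                                                 
                                                                 
                                                                 
                                                                 
                                                                 
                                                                 


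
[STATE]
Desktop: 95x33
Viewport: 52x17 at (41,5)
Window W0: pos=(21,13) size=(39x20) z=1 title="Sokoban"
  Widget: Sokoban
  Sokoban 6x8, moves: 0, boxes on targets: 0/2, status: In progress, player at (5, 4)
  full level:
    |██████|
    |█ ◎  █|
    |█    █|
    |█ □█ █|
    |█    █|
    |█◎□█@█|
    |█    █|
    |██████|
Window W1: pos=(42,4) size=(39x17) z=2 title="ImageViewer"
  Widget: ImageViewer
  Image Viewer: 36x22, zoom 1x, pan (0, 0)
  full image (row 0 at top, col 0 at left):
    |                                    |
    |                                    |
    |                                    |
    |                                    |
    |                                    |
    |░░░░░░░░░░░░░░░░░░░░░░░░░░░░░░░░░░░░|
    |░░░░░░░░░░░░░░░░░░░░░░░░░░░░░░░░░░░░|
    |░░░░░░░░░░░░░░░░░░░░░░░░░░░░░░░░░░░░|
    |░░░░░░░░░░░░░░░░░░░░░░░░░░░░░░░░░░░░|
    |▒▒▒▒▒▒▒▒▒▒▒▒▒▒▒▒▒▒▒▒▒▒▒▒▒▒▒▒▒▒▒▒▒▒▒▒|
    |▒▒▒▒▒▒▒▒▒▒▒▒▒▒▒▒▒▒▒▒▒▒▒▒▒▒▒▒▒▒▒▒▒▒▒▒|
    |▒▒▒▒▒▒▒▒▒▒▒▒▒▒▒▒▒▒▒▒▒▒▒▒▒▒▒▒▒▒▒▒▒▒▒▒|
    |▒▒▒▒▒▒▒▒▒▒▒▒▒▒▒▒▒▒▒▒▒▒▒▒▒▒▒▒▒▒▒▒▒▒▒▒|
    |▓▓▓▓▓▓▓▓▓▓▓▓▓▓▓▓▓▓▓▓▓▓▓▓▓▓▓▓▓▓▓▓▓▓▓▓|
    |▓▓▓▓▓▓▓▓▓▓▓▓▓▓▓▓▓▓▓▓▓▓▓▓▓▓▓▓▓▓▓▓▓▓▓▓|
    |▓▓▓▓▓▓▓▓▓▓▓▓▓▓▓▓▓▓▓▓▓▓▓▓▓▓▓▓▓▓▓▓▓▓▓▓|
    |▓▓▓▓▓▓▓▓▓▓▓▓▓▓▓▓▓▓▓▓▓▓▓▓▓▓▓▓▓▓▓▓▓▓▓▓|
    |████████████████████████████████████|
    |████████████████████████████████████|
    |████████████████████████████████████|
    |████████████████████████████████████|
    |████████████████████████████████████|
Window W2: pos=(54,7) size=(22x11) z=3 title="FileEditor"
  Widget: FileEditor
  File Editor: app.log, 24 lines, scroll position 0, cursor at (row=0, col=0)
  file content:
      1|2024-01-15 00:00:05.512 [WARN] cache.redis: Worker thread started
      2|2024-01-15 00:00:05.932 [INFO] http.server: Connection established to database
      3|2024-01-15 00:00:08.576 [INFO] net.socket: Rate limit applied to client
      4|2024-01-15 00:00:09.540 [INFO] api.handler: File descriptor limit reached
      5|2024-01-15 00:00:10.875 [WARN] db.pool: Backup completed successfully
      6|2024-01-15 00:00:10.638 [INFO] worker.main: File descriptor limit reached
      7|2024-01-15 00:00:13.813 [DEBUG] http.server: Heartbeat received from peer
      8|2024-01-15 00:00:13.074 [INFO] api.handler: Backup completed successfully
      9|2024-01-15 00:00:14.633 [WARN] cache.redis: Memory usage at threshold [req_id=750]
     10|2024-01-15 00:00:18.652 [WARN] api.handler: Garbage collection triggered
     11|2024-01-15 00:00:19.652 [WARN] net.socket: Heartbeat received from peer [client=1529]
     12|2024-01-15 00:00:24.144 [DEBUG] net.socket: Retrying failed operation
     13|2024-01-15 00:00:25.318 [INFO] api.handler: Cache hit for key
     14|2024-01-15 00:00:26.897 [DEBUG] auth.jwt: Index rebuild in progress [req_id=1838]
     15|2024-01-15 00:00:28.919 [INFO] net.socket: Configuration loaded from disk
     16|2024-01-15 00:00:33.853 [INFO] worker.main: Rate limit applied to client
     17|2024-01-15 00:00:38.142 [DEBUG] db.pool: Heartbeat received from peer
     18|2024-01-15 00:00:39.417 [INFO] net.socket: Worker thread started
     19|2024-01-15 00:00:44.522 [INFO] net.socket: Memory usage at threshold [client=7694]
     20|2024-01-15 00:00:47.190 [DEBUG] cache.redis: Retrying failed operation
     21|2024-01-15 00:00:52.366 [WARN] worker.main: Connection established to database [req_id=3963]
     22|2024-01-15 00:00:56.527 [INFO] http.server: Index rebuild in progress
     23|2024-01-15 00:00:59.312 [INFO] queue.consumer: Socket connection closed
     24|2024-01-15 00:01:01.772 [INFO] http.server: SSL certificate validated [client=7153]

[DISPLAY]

 ┃ ImageViewer                         ┃            
 ┠─────────────────────────────────────┨            
 ┃           ┏━━━━━━━━━━━━━━━━━━━━┓    ┃            
 ┃           ┃ FileEditor         ┃    ┃            
 ┃           ┠────────────────────┨    ┃            
 ┃           ┃█024-01-15 00:00:05▲┃    ┃            
 ┃           ┃2024-01-15 00:00:05█┃    ┃            
 ┃░░░░░░░░░░░┃2024-01-15 00:00:08░┃░░░ ┃            
━┃░░░░░░░░░░░┃2024-01-15 00:00:09░┃░░░ ┃            
 ┃░░░░░░░░░░░┃2024-01-15 00:00:10░┃░░░ ┃            
─┃░░░░░░░░░░░┃2024-01-15 00:00:10░┃░░░ ┃            
 ┃▒▒▒▒▒▒▒▒▒▒▒┃2024-01-15 00:00:13▼┃▒▒▒ ┃            
 ┃▒▒▒▒▒▒▒▒▒▒▒┗━━━━━━━━━━━━━━━━━━━━┛▒▒▒ ┃            
 ┃▒▒▒▒▒▒▒▒▒▒▒▒▒▒▒▒▒▒▒▒▒▒▒▒▒▒▒▒▒▒▒▒▒▒▒▒ ┃            
 ┃▒▒▒▒▒▒▒▒▒▒▒▒▒▒▒▒▒▒▒▒▒▒▒▒▒▒▒▒▒▒▒▒▒▒▒▒ ┃            
 ┗━━━━━━━━━━━━━━━━━━━━━━━━━━━━━━━━━━━━━┛            
                  ┃                                 


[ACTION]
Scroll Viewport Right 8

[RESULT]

 ImageViewer                         ┃              
─────────────────────────────────────┨              
           ┏━━━━━━━━━━━━━━━━━━━━┓    ┃              
           ┃ FileEditor         ┃    ┃              
           ┠────────────────────┨    ┃              
           ┃█024-01-15 00:00:05▲┃    ┃              
           ┃2024-01-15 00:00:05█┃    ┃              
░░░░░░░░░░░┃2024-01-15 00:00:08░┃░░░ ┃              
░░░░░░░░░░░┃2024-01-15 00:00:09░┃░░░ ┃              
░░░░░░░░░░░┃2024-01-15 00:00:10░┃░░░ ┃              
░░░░░░░░░░░┃2024-01-15 00:00:10░┃░░░ ┃              
▒▒▒▒▒▒▒▒▒▒▒┃2024-01-15 00:00:13▼┃▒▒▒ ┃              
▒▒▒▒▒▒▒▒▒▒▒┗━━━━━━━━━━━━━━━━━━━━┛▒▒▒ ┃              
▒▒▒▒▒▒▒▒▒▒▒▒▒▒▒▒▒▒▒▒▒▒▒▒▒▒▒▒▒▒▒▒▒▒▒▒ ┃              
▒▒▒▒▒▒▒▒▒▒▒▒▒▒▒▒▒▒▒▒▒▒▒▒▒▒▒▒▒▒▒▒▒▒▒▒ ┃              
━━━━━━━━━━━━━━━━━━━━━━━━━━━━━━━━━━━━━┛              
                ┃                                   


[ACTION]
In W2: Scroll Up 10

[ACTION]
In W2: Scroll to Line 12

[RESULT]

 ImageViewer                         ┃              
─────────────────────────────────────┨              
           ┏━━━━━━━━━━━━━━━━━━━━┓    ┃              
           ┃ FileEditor         ┃    ┃              
           ┠────────────────────┨    ┃              
           ┃2024-01-15 00:00:24▲┃    ┃              
           ┃2024-01-15 00:00:25░┃    ┃              
░░░░░░░░░░░┃2024-01-15 00:00:26░┃░░░ ┃              
░░░░░░░░░░░┃2024-01-15 00:00:28░┃░░░ ┃              
░░░░░░░░░░░┃2024-01-15 00:00:33█┃░░░ ┃              
░░░░░░░░░░░┃2024-01-15 00:00:38░┃░░░ ┃              
▒▒▒▒▒▒▒▒▒▒▒┃2024-01-15 00:00:39▼┃▒▒▒ ┃              
▒▒▒▒▒▒▒▒▒▒▒┗━━━━━━━━━━━━━━━━━━━━┛▒▒▒ ┃              
▒▒▒▒▒▒▒▒▒▒▒▒▒▒▒▒▒▒▒▒▒▒▒▒▒▒▒▒▒▒▒▒▒▒▒▒ ┃              
▒▒▒▒▒▒▒▒▒▒▒▒▒▒▒▒▒▒▒▒▒▒▒▒▒▒▒▒▒▒▒▒▒▒▒▒ ┃              
━━━━━━━━━━━━━━━━━━━━━━━━━━━━━━━━━━━━━┛              
                ┃                                   


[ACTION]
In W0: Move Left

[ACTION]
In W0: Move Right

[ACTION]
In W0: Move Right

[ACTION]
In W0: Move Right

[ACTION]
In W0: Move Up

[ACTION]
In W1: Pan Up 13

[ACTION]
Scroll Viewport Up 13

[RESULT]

                                                    
                                                    
                                                    
                                                    
━━━━━━━━━━━━━━━━━━━━━━━━━━━━━━━━━━━━━┓              
 ImageViewer                         ┃              
─────────────────────────────────────┨              
           ┏━━━━━━━━━━━━━━━━━━━━┓    ┃              
           ┃ FileEditor         ┃    ┃              
           ┠────────────────────┨    ┃              
           ┃2024-01-15 00:00:24▲┃    ┃              
           ┃2024-01-15 00:00:25░┃    ┃              
░░░░░░░░░░░┃2024-01-15 00:00:26░┃░░░ ┃              
░░░░░░░░░░░┃2024-01-15 00:00:28░┃░░░ ┃              
░░░░░░░░░░░┃2024-01-15 00:00:33█┃░░░ ┃              
░░░░░░░░░░░┃2024-01-15 00:00:38░┃░░░ ┃              
▒▒▒▒▒▒▒▒▒▒▒┃2024-01-15 00:00:39▼┃▒▒▒ ┃              
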